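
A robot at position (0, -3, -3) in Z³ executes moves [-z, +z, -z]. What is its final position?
(0, -3, -4)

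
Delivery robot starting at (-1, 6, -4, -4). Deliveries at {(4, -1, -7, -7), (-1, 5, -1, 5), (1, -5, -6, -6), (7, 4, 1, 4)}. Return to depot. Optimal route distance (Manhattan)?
78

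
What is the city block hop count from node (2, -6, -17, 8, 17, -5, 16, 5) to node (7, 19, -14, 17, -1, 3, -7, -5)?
101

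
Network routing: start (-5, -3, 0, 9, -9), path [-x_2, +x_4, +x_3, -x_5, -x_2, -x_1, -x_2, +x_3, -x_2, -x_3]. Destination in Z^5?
(-6, -7, 1, 10, -10)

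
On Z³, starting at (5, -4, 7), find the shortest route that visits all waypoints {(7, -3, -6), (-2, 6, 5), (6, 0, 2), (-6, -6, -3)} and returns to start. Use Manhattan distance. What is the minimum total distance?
84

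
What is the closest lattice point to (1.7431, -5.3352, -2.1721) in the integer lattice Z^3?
(2, -5, -2)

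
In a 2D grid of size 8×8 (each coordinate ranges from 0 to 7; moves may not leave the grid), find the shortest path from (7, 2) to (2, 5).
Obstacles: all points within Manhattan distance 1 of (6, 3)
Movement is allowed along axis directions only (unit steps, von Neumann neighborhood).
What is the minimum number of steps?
10
(one shortest path: (7, 2) → (7, 1) → (6, 1) → (5, 1) → (4, 1) → (3, 1) → (2, 1) → (2, 2) → (2, 3) → (2, 4) → (2, 5))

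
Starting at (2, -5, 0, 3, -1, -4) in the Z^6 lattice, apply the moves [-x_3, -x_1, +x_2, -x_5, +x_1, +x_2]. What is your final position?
(2, -3, -1, 3, -2, -4)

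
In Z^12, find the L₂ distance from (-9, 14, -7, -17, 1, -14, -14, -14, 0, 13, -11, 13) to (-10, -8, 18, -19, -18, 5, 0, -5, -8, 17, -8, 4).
47.7807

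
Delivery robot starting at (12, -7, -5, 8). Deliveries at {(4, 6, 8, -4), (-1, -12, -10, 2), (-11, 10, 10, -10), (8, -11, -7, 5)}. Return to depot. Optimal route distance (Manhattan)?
166
(one optimal route: (12, -7, -5, 8) → (4, 6, 8, -4) → (-11, 10, 10, -10) → (-1, -12, -10, 2) → (8, -11, -7, 5) → (12, -7, -5, 8))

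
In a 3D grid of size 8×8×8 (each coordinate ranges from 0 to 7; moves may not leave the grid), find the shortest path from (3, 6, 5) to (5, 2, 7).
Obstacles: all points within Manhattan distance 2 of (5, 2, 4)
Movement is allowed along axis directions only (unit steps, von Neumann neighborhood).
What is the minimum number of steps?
8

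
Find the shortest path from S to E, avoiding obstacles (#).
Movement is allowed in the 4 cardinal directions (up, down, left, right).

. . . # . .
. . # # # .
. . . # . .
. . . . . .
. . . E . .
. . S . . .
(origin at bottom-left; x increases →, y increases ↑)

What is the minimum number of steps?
2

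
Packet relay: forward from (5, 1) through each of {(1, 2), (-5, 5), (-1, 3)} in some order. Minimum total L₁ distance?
14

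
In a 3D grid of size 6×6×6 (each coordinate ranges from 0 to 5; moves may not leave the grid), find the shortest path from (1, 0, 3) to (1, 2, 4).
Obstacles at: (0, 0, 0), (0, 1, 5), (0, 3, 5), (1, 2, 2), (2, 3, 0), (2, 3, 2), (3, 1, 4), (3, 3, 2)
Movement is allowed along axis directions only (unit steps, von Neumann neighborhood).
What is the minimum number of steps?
3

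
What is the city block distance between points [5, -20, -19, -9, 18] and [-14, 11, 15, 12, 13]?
110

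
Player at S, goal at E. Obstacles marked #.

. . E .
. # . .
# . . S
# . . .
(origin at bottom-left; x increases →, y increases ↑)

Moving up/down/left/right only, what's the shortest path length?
3
(one shortest path: (3, 1) → (2, 1) → (2, 2) → (2, 3))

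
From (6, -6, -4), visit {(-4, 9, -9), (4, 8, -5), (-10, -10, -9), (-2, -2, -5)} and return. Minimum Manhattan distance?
88
(one optimal route: (6, -6, -4) → (4, 8, -5) → (-4, 9, -9) → (-10, -10, -9) → (-2, -2, -5) → (6, -6, -4))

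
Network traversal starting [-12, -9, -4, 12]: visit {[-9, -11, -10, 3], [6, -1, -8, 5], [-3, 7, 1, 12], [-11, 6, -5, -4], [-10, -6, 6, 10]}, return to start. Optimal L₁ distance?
160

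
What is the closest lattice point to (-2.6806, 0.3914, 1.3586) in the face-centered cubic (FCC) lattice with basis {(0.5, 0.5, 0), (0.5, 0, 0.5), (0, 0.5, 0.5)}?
(-3, 0.5, 1.5)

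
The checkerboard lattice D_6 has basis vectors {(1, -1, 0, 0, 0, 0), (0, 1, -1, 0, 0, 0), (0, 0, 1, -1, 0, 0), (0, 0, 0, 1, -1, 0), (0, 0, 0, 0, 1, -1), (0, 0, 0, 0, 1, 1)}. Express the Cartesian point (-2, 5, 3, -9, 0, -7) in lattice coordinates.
-2b₁ + 3b₂ + 6b₃ - 3b₄ + 2b₅ - 5b₆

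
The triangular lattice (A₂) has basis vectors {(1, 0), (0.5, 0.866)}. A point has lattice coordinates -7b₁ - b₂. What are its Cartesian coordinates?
(-7.5, -0.866)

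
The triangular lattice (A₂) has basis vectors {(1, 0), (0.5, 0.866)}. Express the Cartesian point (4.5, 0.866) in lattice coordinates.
4b₁ + b₂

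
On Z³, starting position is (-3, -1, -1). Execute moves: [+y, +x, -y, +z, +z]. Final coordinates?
(-2, -1, 1)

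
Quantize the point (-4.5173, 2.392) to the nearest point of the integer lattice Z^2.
(-5, 2)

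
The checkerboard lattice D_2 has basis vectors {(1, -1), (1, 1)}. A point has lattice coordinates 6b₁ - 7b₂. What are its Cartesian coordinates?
(-1, -13)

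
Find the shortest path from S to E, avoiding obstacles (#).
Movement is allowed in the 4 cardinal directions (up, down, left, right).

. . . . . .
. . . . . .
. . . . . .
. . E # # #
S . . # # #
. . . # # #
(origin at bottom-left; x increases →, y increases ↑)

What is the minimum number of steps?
3
(one shortest path: (0, 1) → (1, 1) → (2, 1) → (2, 2))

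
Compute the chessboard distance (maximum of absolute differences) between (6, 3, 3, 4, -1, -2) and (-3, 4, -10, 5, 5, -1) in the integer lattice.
13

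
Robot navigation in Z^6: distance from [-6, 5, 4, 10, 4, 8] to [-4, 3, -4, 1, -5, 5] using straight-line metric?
15.5885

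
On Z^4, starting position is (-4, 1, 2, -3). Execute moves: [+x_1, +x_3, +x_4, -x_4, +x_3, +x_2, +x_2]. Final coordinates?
(-3, 3, 4, -3)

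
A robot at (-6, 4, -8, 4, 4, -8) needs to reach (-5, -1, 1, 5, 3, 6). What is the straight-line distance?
17.4642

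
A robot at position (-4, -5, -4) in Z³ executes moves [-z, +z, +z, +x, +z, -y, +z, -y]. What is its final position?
(-3, -7, -1)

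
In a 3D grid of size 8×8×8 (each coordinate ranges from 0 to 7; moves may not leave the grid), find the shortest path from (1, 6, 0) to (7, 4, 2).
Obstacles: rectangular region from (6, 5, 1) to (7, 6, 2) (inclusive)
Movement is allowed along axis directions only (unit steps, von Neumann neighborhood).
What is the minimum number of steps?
10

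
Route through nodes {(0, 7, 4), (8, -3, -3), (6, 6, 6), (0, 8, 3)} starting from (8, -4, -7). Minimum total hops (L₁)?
36
(one optimal route: (8, -4, -7) → (8, -3, -3) → (6, 6, 6) → (0, 7, 4) → (0, 8, 3))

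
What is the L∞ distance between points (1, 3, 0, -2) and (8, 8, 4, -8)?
7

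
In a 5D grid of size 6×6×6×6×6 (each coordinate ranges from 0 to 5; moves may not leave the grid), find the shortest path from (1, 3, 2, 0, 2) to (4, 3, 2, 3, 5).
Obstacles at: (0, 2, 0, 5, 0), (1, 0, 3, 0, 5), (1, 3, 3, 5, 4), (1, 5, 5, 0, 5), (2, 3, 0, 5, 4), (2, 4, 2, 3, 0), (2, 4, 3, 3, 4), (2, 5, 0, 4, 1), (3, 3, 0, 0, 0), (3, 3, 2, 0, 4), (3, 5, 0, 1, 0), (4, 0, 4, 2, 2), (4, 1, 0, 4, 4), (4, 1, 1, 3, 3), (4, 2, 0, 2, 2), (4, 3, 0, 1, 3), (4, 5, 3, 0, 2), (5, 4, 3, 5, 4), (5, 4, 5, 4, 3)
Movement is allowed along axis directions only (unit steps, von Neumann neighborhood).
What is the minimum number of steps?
9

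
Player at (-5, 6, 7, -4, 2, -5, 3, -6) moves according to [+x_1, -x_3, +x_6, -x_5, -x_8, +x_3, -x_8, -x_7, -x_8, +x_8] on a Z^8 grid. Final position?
(-4, 6, 7, -4, 1, -4, 2, -8)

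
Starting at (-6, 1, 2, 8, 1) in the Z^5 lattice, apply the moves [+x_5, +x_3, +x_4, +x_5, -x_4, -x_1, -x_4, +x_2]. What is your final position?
(-7, 2, 3, 7, 3)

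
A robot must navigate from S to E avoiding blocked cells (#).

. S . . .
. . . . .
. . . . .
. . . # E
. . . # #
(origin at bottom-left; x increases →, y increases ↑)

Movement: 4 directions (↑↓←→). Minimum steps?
6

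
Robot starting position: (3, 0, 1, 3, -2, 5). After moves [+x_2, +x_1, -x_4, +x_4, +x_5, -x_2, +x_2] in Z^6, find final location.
(4, 1, 1, 3, -1, 5)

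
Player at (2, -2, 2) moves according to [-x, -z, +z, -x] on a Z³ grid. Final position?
(0, -2, 2)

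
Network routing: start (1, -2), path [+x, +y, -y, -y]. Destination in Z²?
(2, -3)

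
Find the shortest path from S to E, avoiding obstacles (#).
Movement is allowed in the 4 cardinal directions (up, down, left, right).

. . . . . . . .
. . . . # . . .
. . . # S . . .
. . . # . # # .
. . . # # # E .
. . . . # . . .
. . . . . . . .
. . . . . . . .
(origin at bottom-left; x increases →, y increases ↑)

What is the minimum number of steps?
6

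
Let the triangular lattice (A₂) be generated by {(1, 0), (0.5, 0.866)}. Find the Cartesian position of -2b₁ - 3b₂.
(-3.5, -2.598)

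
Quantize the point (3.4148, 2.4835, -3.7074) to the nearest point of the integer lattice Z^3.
(3, 2, -4)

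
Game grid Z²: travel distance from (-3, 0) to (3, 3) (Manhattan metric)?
9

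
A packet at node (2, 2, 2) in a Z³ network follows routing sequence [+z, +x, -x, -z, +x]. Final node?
(3, 2, 2)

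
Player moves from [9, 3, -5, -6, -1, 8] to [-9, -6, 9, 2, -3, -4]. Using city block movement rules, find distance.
63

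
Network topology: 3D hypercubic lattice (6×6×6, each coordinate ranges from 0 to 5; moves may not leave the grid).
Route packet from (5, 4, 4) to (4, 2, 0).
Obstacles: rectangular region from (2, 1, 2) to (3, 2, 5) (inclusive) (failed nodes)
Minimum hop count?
7
(one shortest path: (5, 4, 4) → (4, 4, 4) → (4, 3, 4) → (4, 2, 4) → (4, 2, 3) → (4, 2, 2) → (4, 2, 1) → (4, 2, 0))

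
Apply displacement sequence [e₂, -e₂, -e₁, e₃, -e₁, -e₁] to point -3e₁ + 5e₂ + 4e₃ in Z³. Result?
(-6, 5, 5)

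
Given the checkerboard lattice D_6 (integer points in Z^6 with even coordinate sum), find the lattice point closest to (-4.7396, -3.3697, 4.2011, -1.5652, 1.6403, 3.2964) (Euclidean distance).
(-5, -3, 4, -1, 2, 3)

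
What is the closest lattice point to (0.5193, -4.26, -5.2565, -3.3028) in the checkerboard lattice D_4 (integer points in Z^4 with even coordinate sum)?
(0, -4, -5, -3)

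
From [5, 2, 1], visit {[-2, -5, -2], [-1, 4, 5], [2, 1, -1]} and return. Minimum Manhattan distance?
46
(one optimal route: (5, 2, 1) → (-1, 4, 5) → (-2, -5, -2) → (2, 1, -1) → (5, 2, 1))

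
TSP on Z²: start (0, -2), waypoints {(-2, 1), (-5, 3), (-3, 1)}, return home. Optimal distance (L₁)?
20
(one optimal route: (0, -2) → (-2, 1) → (-5, 3) → (-3, 1) → (0, -2))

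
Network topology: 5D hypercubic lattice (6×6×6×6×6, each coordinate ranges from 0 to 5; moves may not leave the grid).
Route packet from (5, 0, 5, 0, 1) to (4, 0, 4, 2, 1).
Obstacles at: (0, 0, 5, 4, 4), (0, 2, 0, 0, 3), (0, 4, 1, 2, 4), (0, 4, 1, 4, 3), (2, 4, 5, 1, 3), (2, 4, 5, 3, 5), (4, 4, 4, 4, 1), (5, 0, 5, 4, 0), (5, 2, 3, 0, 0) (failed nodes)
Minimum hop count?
4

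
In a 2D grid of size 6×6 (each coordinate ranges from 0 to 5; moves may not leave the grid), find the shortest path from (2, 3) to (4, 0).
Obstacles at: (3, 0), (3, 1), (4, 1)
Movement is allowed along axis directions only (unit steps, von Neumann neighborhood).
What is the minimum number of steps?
7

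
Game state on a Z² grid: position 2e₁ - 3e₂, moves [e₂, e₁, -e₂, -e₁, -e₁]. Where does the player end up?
(1, -3)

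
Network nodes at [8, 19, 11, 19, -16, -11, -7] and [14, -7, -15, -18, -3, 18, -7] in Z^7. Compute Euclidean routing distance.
61.3759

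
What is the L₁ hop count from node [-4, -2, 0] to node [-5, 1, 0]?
4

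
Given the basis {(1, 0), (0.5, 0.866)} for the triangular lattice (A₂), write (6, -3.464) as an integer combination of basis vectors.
8b₁ - 4b₂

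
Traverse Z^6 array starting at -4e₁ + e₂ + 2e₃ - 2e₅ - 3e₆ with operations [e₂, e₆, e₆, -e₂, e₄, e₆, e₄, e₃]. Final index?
(-4, 1, 3, 2, -2, 0)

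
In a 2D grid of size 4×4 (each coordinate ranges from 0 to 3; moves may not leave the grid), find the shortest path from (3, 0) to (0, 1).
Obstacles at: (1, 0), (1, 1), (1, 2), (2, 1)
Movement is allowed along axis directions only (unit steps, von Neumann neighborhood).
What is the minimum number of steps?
8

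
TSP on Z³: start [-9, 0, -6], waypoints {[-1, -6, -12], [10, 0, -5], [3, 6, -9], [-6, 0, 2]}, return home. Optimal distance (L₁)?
90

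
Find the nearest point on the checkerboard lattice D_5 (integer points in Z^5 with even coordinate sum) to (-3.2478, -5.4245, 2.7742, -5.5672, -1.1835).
(-3, -5, 3, -6, -1)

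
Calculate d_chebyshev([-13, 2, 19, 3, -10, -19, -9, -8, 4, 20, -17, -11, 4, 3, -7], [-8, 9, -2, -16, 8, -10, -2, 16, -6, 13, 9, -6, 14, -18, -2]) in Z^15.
26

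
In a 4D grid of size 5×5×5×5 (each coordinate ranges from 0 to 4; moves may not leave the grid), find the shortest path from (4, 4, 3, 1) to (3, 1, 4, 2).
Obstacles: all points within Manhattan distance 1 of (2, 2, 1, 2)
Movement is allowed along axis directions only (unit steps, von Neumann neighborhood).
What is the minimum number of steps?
6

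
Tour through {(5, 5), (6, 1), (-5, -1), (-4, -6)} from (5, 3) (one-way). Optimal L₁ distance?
26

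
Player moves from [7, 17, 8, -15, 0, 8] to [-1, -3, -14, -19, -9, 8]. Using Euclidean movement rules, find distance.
32.3265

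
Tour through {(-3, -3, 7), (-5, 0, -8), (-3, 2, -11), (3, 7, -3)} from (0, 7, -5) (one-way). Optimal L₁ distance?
51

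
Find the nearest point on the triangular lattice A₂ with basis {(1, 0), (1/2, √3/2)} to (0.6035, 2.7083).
(0.5, 2.598)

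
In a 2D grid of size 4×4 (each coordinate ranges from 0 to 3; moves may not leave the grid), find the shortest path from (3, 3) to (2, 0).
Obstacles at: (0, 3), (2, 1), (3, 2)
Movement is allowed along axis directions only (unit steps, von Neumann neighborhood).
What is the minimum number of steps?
6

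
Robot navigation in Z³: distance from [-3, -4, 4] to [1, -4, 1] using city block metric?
7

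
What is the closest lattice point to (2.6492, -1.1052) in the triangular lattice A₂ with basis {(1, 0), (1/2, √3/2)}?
(2.5, -0.866)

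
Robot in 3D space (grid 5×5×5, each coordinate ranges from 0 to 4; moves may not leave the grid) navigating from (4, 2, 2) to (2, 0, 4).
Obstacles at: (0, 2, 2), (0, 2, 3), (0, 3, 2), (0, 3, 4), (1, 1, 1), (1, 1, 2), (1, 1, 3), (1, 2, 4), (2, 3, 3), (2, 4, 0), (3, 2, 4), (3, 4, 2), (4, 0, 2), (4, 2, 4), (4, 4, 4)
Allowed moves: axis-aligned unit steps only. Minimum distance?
6
(one shortest path: (4, 2, 2) → (3, 2, 2) → (2, 2, 2) → (2, 1, 2) → (2, 0, 2) → (2, 0, 3) → (2, 0, 4))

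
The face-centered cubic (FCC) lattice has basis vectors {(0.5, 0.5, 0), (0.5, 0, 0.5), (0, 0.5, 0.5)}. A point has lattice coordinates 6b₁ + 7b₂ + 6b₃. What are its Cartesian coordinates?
(6.5, 6, 6.5)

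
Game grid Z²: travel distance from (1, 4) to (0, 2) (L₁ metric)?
3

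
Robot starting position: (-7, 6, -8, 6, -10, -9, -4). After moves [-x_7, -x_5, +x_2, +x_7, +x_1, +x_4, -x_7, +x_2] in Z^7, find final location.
(-6, 8, -8, 7, -11, -9, -5)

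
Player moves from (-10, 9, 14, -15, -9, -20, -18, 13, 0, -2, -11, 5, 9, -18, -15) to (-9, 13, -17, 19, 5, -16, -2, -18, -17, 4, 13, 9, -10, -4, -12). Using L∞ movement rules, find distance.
34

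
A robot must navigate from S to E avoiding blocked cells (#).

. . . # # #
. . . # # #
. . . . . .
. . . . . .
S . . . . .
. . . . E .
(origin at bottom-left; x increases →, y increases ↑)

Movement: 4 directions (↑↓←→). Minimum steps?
5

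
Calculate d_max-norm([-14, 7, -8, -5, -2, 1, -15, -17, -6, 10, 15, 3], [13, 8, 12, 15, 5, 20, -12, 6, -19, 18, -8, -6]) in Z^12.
27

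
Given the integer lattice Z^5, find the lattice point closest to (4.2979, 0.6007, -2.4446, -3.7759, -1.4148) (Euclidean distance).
(4, 1, -2, -4, -1)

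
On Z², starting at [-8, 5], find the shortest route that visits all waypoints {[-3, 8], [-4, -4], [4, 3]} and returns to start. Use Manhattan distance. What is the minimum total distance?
48
(one optimal route: (-8, 5) → (-3, 8) → (4, 3) → (-4, -4) → (-8, 5))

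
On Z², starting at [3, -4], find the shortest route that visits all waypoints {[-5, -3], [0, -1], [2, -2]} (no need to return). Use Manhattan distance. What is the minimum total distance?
13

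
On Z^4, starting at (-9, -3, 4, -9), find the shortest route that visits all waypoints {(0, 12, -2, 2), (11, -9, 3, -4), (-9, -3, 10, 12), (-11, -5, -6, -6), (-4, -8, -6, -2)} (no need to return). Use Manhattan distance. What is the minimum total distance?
147
(one optimal route: (-9, -3, 4, -9) → (-11, -5, -6, -6) → (-4, -8, -6, -2) → (11, -9, 3, -4) → (0, 12, -2, 2) → (-9, -3, 10, 12))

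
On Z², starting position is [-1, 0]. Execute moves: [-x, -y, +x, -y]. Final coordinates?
(-1, -2)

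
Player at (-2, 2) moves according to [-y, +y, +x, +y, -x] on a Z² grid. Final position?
(-2, 3)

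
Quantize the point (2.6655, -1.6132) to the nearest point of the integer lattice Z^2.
(3, -2)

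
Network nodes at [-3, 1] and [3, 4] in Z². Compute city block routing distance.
9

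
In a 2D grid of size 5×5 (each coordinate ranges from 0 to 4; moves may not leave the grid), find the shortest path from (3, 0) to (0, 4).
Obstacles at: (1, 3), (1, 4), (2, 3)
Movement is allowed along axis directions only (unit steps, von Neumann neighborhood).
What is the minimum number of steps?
7
(one shortest path: (3, 0) → (2, 0) → (1, 0) → (0, 0) → (0, 1) → (0, 2) → (0, 3) → (0, 4))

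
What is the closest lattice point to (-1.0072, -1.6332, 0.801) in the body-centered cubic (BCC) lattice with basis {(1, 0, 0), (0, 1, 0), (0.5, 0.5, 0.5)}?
(-1, -2, 1)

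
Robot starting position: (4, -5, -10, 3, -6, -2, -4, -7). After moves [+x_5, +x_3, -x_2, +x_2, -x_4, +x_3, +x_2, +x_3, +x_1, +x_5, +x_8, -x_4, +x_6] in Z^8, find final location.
(5, -4, -7, 1, -4, -1, -4, -6)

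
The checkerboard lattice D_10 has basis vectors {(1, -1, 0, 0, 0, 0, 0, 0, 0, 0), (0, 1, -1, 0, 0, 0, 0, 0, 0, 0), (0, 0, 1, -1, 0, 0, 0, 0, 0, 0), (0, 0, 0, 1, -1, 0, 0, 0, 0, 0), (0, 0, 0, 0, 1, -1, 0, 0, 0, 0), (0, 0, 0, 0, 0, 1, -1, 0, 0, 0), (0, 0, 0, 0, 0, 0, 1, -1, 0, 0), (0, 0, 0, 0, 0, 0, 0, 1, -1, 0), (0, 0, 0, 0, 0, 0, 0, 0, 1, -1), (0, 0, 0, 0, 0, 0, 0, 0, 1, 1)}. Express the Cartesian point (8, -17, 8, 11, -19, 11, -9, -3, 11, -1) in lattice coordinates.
8b₁ - 9b₂ - b₃ + 10b₄ - 9b₅ + 2b₆ - 7b₇ - 10b₈ + b₉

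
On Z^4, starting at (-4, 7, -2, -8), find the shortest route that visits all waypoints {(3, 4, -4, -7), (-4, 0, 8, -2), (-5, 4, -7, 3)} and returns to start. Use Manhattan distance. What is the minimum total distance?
82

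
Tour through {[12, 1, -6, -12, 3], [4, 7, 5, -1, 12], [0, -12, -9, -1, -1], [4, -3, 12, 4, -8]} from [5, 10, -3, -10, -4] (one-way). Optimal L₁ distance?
159
(one optimal route: (5, 10, -3, -10, -4) → (12, 1, -6, -12, 3) → (0, -12, -9, -1, -1) → (4, -3, 12, 4, -8) → (4, 7, 5, -1, 12))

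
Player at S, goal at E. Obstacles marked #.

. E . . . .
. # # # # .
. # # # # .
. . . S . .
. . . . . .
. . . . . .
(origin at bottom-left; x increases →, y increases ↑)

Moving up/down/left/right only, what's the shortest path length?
7
(one shortest path: (3, 2) → (2, 2) → (1, 2) → (0, 2) → (0, 3) → (0, 4) → (0, 5) → (1, 5))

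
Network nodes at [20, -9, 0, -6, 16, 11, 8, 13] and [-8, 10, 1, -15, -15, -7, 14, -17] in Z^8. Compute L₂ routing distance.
58.7197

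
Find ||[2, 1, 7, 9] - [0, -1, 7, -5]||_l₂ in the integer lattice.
14.2829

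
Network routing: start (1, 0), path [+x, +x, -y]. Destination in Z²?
(3, -1)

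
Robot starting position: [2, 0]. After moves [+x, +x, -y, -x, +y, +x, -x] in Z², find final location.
(3, 0)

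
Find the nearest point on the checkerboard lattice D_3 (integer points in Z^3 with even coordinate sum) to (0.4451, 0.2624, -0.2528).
(0, 0, 0)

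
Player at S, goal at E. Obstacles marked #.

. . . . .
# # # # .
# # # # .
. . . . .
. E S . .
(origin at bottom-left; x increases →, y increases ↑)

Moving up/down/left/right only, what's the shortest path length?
1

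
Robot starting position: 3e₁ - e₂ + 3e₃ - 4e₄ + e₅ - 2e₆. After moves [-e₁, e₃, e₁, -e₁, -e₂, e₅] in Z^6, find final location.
(2, -2, 4, -4, 2, -2)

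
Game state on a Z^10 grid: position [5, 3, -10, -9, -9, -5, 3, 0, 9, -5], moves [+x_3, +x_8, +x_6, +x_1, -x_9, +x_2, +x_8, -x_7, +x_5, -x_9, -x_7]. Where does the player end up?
(6, 4, -9, -9, -8, -4, 1, 2, 7, -5)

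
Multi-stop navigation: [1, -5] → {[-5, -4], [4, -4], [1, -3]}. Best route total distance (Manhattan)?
15
(one optimal route: (1, -5) → (4, -4) → (1, -3) → (-5, -4))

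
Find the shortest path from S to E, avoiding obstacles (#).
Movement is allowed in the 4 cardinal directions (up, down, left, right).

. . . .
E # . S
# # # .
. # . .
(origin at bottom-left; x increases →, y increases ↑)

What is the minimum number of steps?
5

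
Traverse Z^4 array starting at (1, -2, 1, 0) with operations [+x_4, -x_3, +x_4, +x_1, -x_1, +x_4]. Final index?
(1, -2, 0, 3)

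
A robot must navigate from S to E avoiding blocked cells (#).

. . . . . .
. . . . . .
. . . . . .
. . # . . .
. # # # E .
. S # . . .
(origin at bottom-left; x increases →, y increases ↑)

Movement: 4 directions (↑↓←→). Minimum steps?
10
(one shortest path: (1, 0) → (0, 0) → (0, 1) → (0, 2) → (1, 2) → (1, 3) → (2, 3) → (3, 3) → (4, 3) → (4, 2) → (4, 1))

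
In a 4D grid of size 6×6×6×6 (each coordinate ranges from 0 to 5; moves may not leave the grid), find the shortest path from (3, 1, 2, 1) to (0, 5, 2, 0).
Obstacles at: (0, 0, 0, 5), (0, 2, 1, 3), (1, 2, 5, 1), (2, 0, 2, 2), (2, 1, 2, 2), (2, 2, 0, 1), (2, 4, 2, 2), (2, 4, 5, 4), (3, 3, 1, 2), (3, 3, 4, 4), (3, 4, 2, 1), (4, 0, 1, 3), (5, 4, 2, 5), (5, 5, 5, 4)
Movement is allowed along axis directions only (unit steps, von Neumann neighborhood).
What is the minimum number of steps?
8
(one shortest path: (3, 1, 2, 1) → (2, 1, 2, 1) → (1, 1, 2, 1) → (0, 1, 2, 1) → (0, 2, 2, 1) → (0, 3, 2, 1) → (0, 4, 2, 1) → (0, 5, 2, 1) → (0, 5, 2, 0))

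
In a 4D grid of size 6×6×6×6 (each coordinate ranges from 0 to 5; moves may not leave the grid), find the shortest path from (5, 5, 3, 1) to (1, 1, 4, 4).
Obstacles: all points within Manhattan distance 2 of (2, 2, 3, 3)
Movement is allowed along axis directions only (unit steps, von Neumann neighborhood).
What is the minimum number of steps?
12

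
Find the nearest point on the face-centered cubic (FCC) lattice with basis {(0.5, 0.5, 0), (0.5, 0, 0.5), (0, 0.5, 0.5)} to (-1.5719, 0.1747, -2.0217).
(-1.5, 0.5, -2)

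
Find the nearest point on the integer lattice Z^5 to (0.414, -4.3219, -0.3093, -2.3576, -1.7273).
(0, -4, 0, -2, -2)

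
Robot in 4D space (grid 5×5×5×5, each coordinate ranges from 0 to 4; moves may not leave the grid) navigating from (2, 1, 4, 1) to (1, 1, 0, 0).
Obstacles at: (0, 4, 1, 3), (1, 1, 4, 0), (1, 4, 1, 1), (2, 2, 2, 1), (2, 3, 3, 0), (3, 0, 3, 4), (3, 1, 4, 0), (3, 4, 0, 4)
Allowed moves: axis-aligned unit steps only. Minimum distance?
6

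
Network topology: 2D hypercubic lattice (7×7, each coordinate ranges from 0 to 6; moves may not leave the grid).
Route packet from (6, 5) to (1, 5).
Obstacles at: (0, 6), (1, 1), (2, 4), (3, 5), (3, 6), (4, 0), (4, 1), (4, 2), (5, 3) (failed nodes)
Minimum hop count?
9
(one shortest path: (6, 5) → (5, 5) → (4, 5) → (4, 4) → (3, 4) → (3, 3) → (2, 3) → (1, 3) → (1, 4) → (1, 5))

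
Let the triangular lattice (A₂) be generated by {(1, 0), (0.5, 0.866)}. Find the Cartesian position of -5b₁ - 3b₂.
(-6.5, -2.598)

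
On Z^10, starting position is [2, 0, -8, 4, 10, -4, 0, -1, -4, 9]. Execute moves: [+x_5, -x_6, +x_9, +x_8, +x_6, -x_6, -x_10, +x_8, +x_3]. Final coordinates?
(2, 0, -7, 4, 11, -5, 0, 1, -3, 8)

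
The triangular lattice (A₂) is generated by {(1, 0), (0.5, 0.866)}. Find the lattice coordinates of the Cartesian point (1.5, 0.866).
b₁ + b₂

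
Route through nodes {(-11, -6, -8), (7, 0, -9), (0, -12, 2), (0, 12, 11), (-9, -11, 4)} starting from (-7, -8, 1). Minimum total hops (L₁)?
107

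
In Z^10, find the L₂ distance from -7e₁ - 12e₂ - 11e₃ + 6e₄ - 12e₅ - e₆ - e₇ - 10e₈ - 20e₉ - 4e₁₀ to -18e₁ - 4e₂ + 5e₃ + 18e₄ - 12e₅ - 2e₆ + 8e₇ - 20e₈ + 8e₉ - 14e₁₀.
40.6325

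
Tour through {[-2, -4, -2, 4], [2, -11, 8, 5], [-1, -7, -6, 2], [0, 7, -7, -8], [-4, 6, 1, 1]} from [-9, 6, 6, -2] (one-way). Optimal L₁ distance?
93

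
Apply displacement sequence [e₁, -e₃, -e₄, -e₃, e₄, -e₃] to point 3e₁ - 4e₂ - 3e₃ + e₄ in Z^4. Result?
(4, -4, -6, 1)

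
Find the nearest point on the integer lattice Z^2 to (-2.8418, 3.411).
(-3, 3)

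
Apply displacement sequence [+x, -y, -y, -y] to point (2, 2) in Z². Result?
(3, -1)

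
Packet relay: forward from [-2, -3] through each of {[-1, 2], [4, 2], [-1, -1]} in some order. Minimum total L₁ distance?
11
(one optimal route: (-2, -3) → (-1, -1) → (-1, 2) → (4, 2))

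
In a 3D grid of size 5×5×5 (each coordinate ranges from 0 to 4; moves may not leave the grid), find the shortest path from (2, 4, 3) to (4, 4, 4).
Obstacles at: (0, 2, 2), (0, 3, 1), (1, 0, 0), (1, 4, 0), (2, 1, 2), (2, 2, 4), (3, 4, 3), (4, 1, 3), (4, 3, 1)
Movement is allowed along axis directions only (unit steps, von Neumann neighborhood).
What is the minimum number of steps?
3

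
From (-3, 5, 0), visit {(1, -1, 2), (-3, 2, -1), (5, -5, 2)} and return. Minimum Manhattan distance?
42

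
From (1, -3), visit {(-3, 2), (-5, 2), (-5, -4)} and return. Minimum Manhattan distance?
24
(one optimal route: (1, -3) → (-3, 2) → (-5, 2) → (-5, -4) → (1, -3))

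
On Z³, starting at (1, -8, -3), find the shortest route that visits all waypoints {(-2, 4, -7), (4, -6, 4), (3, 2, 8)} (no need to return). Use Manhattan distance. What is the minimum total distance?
47
(one optimal route: (1, -8, -3) → (4, -6, 4) → (3, 2, 8) → (-2, 4, -7))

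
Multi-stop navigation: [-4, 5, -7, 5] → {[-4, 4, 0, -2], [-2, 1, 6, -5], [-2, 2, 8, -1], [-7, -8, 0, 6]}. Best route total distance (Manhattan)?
66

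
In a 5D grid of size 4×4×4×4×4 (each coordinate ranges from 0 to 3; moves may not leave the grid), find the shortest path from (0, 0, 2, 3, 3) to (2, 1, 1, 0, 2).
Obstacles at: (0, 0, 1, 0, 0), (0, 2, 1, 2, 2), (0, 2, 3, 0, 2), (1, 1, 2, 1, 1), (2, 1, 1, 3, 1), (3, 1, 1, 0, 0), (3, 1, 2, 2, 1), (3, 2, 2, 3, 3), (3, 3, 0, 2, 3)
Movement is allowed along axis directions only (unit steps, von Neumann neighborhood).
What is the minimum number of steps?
8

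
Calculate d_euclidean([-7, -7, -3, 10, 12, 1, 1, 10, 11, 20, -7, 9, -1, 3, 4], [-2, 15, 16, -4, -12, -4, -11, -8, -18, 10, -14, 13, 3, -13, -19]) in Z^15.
62.7853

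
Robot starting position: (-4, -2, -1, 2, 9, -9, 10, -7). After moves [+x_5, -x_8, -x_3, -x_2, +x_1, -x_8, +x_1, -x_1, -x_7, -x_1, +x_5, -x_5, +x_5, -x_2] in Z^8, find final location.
(-4, -4, -2, 2, 11, -9, 9, -9)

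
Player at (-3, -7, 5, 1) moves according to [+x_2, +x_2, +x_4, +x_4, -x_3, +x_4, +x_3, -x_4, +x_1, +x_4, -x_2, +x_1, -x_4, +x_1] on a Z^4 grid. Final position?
(0, -6, 5, 3)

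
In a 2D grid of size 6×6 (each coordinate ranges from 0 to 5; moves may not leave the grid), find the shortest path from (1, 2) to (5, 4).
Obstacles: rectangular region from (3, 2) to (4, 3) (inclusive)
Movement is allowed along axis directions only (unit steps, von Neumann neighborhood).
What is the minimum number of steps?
6
(one shortest path: (1, 2) → (2, 2) → (2, 3) → (2, 4) → (3, 4) → (4, 4) → (5, 4))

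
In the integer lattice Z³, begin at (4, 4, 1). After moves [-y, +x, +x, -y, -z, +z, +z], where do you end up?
(6, 2, 2)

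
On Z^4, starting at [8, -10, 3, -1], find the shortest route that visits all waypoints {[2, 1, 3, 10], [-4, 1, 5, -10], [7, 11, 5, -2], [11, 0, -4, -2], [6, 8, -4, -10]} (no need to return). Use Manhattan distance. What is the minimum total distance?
120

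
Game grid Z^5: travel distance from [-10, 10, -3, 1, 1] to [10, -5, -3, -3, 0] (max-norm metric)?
20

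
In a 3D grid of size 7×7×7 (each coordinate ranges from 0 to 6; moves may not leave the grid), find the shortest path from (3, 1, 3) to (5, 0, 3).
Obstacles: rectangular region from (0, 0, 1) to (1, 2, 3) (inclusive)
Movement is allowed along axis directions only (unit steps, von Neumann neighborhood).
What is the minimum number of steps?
3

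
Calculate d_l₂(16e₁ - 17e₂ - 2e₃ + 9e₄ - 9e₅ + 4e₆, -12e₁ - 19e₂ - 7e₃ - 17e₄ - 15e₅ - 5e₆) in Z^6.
40.0749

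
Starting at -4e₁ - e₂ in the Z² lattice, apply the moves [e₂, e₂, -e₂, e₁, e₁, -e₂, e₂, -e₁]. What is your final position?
(-3, 0)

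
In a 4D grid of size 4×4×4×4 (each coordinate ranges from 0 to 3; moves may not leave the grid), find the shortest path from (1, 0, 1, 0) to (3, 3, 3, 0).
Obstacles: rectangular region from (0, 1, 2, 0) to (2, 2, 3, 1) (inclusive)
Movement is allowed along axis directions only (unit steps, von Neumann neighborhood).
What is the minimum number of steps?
7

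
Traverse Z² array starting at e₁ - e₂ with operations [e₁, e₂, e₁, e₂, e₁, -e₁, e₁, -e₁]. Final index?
(3, 1)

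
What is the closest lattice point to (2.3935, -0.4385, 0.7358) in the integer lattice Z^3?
(2, 0, 1)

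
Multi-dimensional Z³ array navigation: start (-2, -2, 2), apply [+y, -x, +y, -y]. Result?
(-3, -1, 2)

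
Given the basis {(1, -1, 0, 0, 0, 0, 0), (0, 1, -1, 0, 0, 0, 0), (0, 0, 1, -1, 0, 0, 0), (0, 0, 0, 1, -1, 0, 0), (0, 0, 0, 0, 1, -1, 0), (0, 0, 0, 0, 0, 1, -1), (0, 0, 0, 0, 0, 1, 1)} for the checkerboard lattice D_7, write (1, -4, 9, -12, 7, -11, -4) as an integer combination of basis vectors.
b₁ - 3b₂ + 6b₃ - 6b₄ + b₅ - 3b₆ - 7b₇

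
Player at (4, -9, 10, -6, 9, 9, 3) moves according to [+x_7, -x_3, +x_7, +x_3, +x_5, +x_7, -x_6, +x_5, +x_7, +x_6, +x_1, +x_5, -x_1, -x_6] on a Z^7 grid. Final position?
(4, -9, 10, -6, 12, 8, 7)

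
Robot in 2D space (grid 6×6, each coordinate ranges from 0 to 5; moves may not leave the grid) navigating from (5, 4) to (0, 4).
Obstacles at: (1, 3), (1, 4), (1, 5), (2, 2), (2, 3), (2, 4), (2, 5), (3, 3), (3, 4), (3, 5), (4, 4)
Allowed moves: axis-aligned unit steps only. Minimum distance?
11
(one shortest path: (5, 4) → (5, 3) → (4, 3) → (4, 2) → (3, 2) → (3, 1) → (2, 1) → (1, 1) → (0, 1) → (0, 2) → (0, 3) → (0, 4))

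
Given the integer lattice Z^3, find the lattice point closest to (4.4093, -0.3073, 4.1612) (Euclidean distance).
(4, 0, 4)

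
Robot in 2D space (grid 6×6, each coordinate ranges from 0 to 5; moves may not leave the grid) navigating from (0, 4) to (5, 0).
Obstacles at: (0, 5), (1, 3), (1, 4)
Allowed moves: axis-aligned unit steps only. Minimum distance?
9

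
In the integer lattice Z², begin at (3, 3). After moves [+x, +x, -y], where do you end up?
(5, 2)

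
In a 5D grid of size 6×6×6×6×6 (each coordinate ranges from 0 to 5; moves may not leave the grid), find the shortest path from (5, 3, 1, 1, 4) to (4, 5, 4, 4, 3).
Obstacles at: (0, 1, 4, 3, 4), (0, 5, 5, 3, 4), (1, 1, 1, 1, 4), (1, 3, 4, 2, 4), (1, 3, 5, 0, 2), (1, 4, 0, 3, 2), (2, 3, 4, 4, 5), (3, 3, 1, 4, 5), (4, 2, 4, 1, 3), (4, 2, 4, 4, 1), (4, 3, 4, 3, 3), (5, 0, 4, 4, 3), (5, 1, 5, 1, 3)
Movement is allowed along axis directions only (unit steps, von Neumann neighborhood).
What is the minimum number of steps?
10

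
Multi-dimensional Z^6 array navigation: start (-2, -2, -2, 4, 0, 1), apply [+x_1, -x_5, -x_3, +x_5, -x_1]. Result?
(-2, -2, -3, 4, 0, 1)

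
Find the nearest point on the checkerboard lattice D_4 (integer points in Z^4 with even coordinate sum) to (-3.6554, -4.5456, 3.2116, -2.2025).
(-4, -5, 3, -2)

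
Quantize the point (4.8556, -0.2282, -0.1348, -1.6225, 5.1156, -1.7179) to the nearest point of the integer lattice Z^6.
(5, 0, 0, -2, 5, -2)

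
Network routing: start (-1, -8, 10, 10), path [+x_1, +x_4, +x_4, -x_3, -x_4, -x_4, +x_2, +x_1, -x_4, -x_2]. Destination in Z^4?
(1, -8, 9, 9)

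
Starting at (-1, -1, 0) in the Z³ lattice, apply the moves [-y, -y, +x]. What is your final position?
(0, -3, 0)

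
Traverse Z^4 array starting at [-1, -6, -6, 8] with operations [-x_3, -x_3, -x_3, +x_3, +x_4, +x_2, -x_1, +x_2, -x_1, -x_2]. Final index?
(-3, -5, -8, 9)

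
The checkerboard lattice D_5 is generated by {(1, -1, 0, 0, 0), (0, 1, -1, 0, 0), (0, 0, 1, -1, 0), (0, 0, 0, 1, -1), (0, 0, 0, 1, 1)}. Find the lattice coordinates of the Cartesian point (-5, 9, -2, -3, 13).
-5b₁ + 4b₂ + 2b₃ - 7b₄ + 6b₅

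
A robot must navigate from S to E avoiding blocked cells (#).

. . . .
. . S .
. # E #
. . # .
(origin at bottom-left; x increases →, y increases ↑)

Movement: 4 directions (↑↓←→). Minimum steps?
1
(one shortest path: (2, 2) → (2, 1))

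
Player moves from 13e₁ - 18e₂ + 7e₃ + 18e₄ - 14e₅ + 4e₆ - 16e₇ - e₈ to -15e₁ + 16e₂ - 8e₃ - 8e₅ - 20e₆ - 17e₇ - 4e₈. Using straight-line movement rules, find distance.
55.7763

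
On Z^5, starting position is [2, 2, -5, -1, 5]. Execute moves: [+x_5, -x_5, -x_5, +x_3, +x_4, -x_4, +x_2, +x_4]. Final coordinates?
(2, 3, -4, 0, 4)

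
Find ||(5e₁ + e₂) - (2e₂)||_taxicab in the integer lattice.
6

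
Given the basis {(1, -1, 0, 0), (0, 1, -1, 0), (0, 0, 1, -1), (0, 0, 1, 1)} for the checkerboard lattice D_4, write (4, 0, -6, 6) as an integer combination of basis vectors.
4b₁ + 4b₂ - 4b₃ + 2b₄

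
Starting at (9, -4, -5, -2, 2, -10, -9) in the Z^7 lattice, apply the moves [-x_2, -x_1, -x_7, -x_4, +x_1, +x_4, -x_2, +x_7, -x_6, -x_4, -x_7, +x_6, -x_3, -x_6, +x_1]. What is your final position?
(10, -6, -6, -3, 2, -11, -10)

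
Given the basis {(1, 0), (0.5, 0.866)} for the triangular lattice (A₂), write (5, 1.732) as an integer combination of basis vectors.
4b₁ + 2b₂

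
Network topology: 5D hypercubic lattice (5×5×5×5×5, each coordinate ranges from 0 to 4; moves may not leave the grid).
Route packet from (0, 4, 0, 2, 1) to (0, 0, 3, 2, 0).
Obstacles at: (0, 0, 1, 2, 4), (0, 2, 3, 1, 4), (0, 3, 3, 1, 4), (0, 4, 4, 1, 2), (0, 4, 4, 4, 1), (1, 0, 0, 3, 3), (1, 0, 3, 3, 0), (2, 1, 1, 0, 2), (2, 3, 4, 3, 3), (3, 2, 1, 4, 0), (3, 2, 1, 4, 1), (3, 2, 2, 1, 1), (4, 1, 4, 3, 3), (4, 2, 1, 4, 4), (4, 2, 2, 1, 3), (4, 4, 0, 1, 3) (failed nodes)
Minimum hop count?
8
(one shortest path: (0, 4, 0, 2, 1) → (0, 3, 0, 2, 1) → (0, 2, 0, 2, 1) → (0, 1, 0, 2, 1) → (0, 0, 0, 2, 1) → (0, 0, 1, 2, 1) → (0, 0, 2, 2, 1) → (0, 0, 3, 2, 1) → (0, 0, 3, 2, 0))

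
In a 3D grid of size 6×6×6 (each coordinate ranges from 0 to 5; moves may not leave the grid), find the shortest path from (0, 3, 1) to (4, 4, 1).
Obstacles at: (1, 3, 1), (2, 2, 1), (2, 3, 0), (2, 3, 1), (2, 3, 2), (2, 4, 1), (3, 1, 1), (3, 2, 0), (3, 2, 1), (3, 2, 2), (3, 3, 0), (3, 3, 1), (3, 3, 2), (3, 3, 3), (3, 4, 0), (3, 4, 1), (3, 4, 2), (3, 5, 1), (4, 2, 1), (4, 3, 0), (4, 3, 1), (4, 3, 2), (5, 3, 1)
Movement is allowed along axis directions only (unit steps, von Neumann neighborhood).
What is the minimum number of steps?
9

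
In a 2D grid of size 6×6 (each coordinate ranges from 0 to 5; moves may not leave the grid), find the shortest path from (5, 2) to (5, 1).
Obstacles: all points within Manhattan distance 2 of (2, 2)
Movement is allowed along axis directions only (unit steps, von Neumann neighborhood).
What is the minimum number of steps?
1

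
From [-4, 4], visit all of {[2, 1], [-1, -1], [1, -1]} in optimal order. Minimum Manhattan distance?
13
(one optimal route: (-4, 4) → (-1, -1) → (1, -1) → (2, 1))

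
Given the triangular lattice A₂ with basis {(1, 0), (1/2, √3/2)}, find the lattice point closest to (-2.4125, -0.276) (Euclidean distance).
(-2, 0)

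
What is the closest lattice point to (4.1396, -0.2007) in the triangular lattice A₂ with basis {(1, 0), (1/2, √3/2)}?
(4, 0)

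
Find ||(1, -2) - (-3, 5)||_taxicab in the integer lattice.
11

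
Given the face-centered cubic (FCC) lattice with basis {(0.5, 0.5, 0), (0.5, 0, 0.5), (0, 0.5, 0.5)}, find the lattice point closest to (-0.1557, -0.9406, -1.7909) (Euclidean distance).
(0, -1, -2)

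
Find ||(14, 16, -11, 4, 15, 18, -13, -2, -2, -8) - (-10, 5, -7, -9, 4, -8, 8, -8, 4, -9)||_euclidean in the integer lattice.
46.8295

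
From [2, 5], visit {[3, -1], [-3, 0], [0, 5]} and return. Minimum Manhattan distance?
24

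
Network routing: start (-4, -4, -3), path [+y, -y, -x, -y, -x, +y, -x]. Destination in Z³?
(-7, -4, -3)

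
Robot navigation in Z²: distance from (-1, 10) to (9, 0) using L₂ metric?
14.1421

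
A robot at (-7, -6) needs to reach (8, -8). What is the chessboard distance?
15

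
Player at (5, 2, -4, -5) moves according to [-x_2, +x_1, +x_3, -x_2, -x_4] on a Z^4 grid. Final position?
(6, 0, -3, -6)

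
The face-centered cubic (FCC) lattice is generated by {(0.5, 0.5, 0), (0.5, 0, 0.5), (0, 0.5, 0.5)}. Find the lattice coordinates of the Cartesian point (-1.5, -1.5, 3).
-6b₁ + 3b₂ + 3b₃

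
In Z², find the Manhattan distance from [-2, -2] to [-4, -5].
5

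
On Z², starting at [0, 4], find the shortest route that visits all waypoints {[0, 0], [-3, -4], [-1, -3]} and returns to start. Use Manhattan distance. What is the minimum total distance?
22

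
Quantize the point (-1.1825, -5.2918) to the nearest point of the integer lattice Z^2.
(-1, -5)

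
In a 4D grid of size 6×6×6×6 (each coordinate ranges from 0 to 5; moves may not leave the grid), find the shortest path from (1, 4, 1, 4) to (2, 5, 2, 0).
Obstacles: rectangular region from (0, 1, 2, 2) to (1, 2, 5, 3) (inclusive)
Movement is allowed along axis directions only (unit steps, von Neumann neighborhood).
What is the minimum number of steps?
7
(one shortest path: (1, 4, 1, 4) → (2, 4, 1, 4) → (2, 5, 1, 4) → (2, 5, 2, 4) → (2, 5, 2, 3) → (2, 5, 2, 2) → (2, 5, 2, 1) → (2, 5, 2, 0))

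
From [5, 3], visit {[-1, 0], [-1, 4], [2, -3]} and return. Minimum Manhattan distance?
26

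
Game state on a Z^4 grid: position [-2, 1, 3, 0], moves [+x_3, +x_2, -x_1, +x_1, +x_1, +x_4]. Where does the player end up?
(-1, 2, 4, 1)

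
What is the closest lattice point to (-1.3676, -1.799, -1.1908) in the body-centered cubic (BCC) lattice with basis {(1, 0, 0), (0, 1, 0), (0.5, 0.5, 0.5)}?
(-1.5, -1.5, -1.5)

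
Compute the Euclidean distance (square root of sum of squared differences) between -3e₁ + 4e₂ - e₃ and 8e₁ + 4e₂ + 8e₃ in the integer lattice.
14.2127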